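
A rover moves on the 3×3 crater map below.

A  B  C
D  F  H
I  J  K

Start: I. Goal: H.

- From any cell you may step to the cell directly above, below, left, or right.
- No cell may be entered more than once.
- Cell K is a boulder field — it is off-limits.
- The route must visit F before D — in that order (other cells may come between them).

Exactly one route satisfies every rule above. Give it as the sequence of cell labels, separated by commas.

I, J, F, D, A, B, C, H

The waypoints must appear in the order F, D, with no cell reused.
Route from I: right to J, up to F, left to D, up to A, 2× right (reaching C), down to H — 7 moves in all.
Check: order respected (F at step 2, D at step 3).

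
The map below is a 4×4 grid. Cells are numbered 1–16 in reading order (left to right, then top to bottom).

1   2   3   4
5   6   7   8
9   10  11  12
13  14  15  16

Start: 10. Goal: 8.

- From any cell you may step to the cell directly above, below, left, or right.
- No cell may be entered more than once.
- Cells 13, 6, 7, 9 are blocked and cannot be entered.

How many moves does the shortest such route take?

3

The Manhattan distance from 10 to 8 is |3−2| + |2−4| = 3, so at least 3 moves are needed.
A route of 3 moves achieves this: 10 → 11 → 12 → 8.
Since 3 matches the lower bound, it is optimal.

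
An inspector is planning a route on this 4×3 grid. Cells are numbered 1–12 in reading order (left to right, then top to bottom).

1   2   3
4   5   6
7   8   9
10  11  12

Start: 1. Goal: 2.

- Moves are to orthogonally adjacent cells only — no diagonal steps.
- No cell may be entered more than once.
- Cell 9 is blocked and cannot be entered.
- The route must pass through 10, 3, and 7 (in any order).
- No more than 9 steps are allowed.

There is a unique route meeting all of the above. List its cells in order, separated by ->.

1 -> 4 -> 7 -> 10 -> 11 -> 8 -> 5 -> 6 -> 3 -> 2

The 9-move cap with required stops at 10, 3, 7 leaves no slack for detours.
Route from 1: 3× down (reaching 10), right to 11, 2× up (reaching 5), right to 6, up to 3, left to 2 — 9 moves in all.
Check: all required cells visited; 9 ≤ 9 moves.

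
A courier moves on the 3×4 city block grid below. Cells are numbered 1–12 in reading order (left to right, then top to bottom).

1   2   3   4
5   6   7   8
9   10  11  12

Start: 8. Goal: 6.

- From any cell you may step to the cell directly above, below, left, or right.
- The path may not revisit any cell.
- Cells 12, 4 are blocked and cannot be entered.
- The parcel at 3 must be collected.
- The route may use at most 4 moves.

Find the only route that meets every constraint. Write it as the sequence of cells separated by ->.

The 4-move cap with required stops at 3 leaves no slack for detours.
Route from 8: left 1 to 7, up 1 to 3, left 1 to 2, down 1 to 6 — 4 moves in all.
Check: all required cells visited; 4 ≤ 4 moves.

8 -> 7 -> 3 -> 2 -> 6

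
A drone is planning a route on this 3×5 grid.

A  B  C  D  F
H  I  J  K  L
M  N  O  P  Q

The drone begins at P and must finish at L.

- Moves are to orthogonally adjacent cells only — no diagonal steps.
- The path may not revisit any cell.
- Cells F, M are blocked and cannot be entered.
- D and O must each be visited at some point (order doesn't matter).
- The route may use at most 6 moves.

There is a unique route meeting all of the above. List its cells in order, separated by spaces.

Any route must reach D and O and still end at L within 6 moves, so the order of the required stops is forced.
Route from P: left 1 to O, up 2 to C, right 1 to D, down 1 to K, right 1 to L — 6 moves in all.
Check: all required cells visited; 6 ≤ 6 moves.

P O J C D K L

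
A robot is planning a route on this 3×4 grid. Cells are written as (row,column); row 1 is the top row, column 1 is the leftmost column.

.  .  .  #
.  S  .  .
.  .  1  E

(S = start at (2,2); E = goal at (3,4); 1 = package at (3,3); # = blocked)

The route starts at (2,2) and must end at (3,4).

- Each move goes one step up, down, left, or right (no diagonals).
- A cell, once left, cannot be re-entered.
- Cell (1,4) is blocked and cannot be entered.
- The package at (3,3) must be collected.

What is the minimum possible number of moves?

Any route passes through (3,3) somewhere between (2,2) and (3,4). Summing Manhattan distances along the two legs ((2,2) → (3,3) → (3,4)) gives a lower bound of 2 + 1 = 3 moves.
A route of 3 moves achieves this: (2,2) → (3,2) → (3,3) → (3,4).
Since 3 matches the lower bound, it is optimal.

3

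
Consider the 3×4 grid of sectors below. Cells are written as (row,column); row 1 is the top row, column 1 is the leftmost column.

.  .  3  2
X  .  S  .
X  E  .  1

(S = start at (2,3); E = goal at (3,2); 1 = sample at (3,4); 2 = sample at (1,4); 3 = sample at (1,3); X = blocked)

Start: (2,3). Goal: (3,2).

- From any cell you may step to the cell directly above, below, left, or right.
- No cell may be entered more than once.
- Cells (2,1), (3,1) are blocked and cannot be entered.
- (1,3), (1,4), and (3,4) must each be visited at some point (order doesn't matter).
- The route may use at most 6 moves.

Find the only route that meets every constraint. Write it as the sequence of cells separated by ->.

The 6-move cap with required stops at (1,3), (1,4), (3,4) leaves no slack for detours.
Route from (2,3): up 1 to (1,3), right 1 to (1,4), down 2 to (3,4), left 2 to (3,2) — 6 moves in all.
Check: all required cells visited; 6 ≤ 6 moves.

(2,3) -> (1,3) -> (1,4) -> (2,4) -> (3,4) -> (3,3) -> (3,2)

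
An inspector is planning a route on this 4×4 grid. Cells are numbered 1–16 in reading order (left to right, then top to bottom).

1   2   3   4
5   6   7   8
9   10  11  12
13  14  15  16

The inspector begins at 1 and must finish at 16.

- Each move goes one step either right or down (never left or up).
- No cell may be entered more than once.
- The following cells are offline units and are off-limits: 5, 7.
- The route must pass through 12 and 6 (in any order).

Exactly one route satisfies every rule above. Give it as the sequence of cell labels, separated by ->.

1 -> 2 -> 6 -> 10 -> 11 -> 12 -> 16

Moves only go right or down, so the column and row indices never decrease.
Route from 1: right 1 to 2, down 2 to 10, right 2 to 12, down 1 to 16 — 6 moves in all.
Check: all required cells visited.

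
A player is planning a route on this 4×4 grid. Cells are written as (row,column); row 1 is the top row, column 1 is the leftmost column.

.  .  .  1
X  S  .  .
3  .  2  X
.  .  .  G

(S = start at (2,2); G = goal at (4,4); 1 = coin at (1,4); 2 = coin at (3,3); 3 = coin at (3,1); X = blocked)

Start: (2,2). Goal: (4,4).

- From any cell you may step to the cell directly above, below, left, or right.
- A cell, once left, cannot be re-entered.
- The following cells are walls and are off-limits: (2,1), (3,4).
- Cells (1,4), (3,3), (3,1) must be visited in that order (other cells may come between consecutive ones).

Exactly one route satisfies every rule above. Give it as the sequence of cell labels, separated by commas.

(2,2), (1,2), (1,3), (1,4), (2,4), (2,3), (3,3), (3,2), (3,1), (4,1), (4,2), (4,3), (4,4)

The waypoints must appear in the order (1,4), (3,3), (3,1), with no cell reused.
Route from (2,2): up to (1,2), 2× right (reaching (1,4)), down to (2,4), left to (2,3), down to (3,3), 2× left (reaching (3,1)), down to (4,1), 3× right (reaching (4,4)) — 12 moves in all.
Check: order respected (1 at step 3, 2 at step 6, 3 at step 8).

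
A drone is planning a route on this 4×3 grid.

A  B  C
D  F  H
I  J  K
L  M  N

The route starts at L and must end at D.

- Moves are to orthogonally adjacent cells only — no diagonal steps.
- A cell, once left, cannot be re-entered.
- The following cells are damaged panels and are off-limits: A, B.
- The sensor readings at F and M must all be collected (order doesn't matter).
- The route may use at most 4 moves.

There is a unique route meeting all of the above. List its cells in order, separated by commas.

L, M, J, F, D

The budget equals the shortest possible length, so every move has to be on a shortest route through the required cells.
Route from L: right to M, 2× up (reaching F), left to D — 4 moves in all.
Check: all required cells visited; 4 ≤ 4 moves.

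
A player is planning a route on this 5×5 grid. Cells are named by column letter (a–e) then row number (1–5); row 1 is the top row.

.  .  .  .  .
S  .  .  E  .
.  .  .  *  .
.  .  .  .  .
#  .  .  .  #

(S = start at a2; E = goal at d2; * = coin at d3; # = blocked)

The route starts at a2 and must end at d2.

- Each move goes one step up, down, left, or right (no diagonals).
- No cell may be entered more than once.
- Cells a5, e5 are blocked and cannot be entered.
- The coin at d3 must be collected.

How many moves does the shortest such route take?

Any route passes through d3 somewhere between a2 and d2. Summing Manhattan distances along the two legs (a2 → d3 → d2) gives a lower bound of 4 + 1 = 5 moves.
A route of 5 moves achieves this: a2 → a3 → b3 → c3 → d3 → d2.
Since 5 matches the lower bound, it is optimal.

5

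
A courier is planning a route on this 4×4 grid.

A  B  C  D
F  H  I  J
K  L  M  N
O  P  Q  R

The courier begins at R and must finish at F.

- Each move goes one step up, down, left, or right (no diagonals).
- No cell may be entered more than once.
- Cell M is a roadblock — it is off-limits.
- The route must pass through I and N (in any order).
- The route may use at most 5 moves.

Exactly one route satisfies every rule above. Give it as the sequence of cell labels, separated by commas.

R, N, J, I, H, F

The 5-move cap with required stops at I, N leaves no slack for detours.
Route from R: 2× up (reaching J), 3× left (reaching F) — 5 moves in all.
Check: all required cells visited; 5 ≤ 5 moves.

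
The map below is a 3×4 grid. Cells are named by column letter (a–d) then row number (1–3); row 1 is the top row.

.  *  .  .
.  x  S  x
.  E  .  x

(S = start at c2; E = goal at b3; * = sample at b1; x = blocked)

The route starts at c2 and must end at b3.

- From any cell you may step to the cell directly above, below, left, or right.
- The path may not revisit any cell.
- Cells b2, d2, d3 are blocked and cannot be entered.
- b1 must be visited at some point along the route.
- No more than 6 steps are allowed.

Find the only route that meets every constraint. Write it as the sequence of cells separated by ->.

Any route must reach b1 and still end at b3 within 6 moves, so the order of the required stops is forced.
Route from c2: up to c1, 2× left (reaching a1), 2× down (reaching a3), right to b3 — 6 moves in all.
Check: all required cells visited; 6 ≤ 6 moves.

c2 -> c1 -> b1 -> a1 -> a2 -> a3 -> b3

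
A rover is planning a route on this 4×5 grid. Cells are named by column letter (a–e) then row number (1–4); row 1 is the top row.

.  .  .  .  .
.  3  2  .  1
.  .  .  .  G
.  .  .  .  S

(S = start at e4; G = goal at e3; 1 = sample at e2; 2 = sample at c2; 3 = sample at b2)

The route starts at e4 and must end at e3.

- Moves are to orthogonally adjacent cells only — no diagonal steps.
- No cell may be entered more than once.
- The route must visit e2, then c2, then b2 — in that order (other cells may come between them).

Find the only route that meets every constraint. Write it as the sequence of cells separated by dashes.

The waypoints must appear in the order e2, c2, b2, with no cell reused.
Route from e4: 4× left (reaching a4), 3× up (reaching a1), 4× right (reaching e1), down to e2, 3× left (reaching b2), down to b3, 3× right (reaching e3) — 19 moves in all.
Check: order respected (1 at step 12, 2 at step 14, 3 at step 15).

e4 - d4 - c4 - b4 - a4 - a3 - a2 - a1 - b1 - c1 - d1 - e1 - e2 - d2 - c2 - b2 - b3 - c3 - d3 - e3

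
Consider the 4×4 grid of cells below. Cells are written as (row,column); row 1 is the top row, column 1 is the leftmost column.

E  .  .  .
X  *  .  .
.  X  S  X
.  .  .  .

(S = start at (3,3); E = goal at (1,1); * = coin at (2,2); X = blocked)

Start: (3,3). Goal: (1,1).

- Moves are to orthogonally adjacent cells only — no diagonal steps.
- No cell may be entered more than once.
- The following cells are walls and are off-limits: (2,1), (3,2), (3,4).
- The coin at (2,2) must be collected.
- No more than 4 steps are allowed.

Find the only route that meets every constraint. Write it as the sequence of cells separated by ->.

Any route must reach (2,2) and still end at (1,1) within 4 moves, so the order of the required stops is forced.
Route from (3,3): up to (2,3), left to (2,2), up to (1,2), left to (1,1) — 4 moves in all.
Check: all required cells visited; 4 ≤ 4 moves.

(3,3) -> (2,3) -> (2,2) -> (1,2) -> (1,1)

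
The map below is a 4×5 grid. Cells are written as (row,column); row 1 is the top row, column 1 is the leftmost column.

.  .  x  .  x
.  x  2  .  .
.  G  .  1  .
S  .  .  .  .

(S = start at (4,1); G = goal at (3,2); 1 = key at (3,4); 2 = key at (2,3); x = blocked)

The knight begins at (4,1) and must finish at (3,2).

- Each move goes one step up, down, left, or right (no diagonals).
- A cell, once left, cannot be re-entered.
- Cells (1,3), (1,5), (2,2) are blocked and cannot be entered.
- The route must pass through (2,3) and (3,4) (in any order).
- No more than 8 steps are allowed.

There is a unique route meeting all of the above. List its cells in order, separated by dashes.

(4,1) - (4,2) - (4,3) - (4,4) - (3,4) - (2,4) - (2,3) - (3,3) - (3,2)

Any route must reach (2,3) and (3,4) and still end at (3,2) within 8 moves, so the order of the required stops is forced.
Route from (4,1): right 3 to (4,4), up 2 to (2,4), left 1 to (2,3), down 1 to (3,3), left 1 to (3,2) — 8 moves in all.
Check: all required cells visited; 8 ≤ 8 moves.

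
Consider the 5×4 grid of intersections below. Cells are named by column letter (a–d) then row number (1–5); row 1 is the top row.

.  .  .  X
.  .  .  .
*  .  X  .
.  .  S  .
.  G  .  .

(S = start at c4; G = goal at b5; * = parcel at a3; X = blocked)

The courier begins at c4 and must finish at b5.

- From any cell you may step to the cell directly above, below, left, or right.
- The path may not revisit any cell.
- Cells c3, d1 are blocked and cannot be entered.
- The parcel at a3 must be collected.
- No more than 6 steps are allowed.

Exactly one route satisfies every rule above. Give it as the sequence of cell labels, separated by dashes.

c4 - b4 - b3 - a3 - a4 - a5 - b5

Any route must reach a3 and still end at b5 within 6 moves, so the order of the required stops is forced.
Route from c4: left 1 to b4, up 1 to b3, left 1 to a3, down 2 to a5, right 1 to b5 — 6 moves in all.
Check: all required cells visited; 6 ≤ 6 moves.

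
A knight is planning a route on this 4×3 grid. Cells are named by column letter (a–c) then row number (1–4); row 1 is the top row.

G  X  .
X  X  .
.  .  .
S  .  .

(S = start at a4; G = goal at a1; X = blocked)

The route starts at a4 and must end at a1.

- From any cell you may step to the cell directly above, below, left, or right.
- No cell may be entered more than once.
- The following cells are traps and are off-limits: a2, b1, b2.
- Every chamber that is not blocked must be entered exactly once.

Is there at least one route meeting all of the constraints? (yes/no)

Cell c1 has only one open neighbour but is neither the start nor the goal, so a Hamiltonian route would have to both enter and leave it through the same neighbour — impossible without revisiting.

no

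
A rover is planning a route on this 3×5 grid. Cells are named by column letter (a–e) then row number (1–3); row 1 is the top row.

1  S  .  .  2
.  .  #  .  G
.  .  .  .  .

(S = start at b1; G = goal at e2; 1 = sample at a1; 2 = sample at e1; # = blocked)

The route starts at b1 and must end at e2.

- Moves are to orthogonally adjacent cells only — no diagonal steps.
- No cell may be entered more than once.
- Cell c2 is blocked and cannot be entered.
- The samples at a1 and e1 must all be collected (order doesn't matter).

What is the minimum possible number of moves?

Any route passes through a1 and e1 in some order between b1 and e2. Summing Manhattan distances along each leg and taking the cheapest ordering (b1 → a1 → e1 → e2) gives a lower bound of 1 + 4 + 1 = 6 moves.
The shortest route satisfying every rule uses 10 moves: b1 → a1 → a2 → a3 → b3 → c3 → d3 → d2 → d1 → e1 → e2.
The bound of 6 isn't tight here; checking systematically, no route of length 6 through 9 satisfies every constraint (on a 4-connected grid the length of any start-to-goal walk has the same parity as the Manhattan bound, so only lengths 6, 8, 10, … need checking), so 10 is the minimum.

10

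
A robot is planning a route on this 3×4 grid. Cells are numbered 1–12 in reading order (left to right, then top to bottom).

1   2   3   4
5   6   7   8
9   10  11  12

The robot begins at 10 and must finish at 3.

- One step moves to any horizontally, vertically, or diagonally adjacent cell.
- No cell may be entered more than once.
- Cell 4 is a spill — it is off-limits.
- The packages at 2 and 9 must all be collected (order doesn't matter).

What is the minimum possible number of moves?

4

Any route passes through 2 and 9 in some order between 10 and 3. Summing Chebyshev distances along each leg and taking the cheapest ordering (10 → 9 → 2 → 3) gives a lower bound of 1 + 2 + 1 = 4 moves.
A route of 4 moves achieves this: 10 → 9 → 5 → 2 → 3.
Since 4 matches the lower bound, it is optimal.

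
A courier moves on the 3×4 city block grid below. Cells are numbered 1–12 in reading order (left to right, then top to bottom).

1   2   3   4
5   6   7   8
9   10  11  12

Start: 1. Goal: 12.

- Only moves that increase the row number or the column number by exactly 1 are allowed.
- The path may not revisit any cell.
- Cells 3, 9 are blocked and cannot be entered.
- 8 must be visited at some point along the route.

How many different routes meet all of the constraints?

2

A right/down-only route from 1 to 12 makes exactly 2 down-moves and 3 right-moves in some order.
With no other constraints that would be C(5,2) = 10 routes.
Split at 8 and multiply the segment counts (each segment already excludes blocked cells): 1→8: 2; 8→12: 1; product = 2.
That gives 2 routes.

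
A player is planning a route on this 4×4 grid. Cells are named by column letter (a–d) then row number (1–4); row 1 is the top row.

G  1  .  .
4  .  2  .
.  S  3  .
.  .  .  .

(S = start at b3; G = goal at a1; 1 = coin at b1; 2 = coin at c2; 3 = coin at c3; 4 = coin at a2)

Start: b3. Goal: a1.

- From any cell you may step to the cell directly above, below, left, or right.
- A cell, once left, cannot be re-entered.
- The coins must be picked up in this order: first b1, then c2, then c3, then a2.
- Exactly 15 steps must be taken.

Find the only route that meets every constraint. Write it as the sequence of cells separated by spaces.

The waypoints must appear in the order b1, c2, c3, a2, with no cell reused.
Route from b3: 2× up (reaching b1), 2× right (reaching d1), down to d2, left to c2, down to c3, right to d3, down to d4, 3× left (reaching a4), 3× up (reaching a1) — 15 moves in all.
Check: order respected (1 at step 2, 2 at step 6, 3 at step 7, 4 at step 14); 15 moves as required.

b3 b2 b1 c1 d1 d2 c2 c3 d3 d4 c4 b4 a4 a3 a2 a1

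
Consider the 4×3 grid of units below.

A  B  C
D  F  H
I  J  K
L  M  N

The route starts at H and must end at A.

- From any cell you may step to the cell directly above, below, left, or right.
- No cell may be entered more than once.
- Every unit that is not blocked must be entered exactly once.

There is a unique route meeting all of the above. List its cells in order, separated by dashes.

Need to visit all 12 open cells exactly once, starting at H and ending at A.
Cell L has only two open neighbours (I and M), so the path must pass straight through it: one of those is the cell it's entered from and the other is where it exits.
Route from H: up to C, left to B, 2× down (reaching J), right to K, down to N, 2× left (reaching L), 3× up (reaching A) — 11 moves in all.
Check: all 12 open cells covered.

H - C - B - F - J - K - N - M - L - I - D - A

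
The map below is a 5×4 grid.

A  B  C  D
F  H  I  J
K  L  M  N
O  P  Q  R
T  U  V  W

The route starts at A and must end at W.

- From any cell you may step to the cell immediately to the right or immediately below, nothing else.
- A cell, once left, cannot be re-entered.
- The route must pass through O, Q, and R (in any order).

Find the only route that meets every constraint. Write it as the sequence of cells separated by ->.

Moves only go right or down, so the column and row indices never decrease.
Route from A: down 3 to O, right 3 to R, down 1 to W — 7 moves in all.
Check: all required cells visited.

A -> F -> K -> O -> P -> Q -> R -> W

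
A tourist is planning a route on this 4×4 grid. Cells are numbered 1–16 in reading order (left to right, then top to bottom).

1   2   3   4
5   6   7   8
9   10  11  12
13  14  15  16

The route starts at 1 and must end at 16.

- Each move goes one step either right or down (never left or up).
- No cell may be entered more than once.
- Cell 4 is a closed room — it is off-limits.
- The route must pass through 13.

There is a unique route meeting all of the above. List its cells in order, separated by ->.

1 -> 5 -> 9 -> 13 -> 14 -> 15 -> 16

Moves only go right or down, so the column and row indices never decrease.
Route from 1: down 3 to 13, right 3 to 16 — 6 moves in all.
Check: all required cells visited.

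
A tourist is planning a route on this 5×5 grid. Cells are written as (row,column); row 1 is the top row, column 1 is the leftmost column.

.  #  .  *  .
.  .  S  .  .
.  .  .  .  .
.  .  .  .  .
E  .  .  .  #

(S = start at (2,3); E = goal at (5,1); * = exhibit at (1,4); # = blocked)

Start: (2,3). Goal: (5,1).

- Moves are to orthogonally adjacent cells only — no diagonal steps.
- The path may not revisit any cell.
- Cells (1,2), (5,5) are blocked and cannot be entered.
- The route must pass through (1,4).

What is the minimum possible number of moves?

Any route passes through (1,4) somewhere between (2,3) and (5,1). Summing Manhattan distances along the two legs ((2,3) → (1,4) → (5,1)) gives a lower bound of 2 + 7 = 9 moves.
A route of 9 moves achieves this: (2,3) → (1,3) → (1,4) → (2,4) → (3,4) → (4,4) → (5,4) → (5,3) → (5,2) → (5,1).
Since 9 matches the lower bound, it is optimal.

9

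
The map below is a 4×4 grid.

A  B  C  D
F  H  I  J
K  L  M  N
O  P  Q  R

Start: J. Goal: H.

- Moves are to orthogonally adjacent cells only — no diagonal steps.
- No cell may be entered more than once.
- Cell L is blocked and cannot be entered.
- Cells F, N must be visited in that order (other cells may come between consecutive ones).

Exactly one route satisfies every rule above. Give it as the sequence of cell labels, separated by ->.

J -> D -> C -> B -> A -> F -> K -> O -> P -> Q -> R -> N -> M -> I -> H

The waypoints must appear in the order F, N, with no cell reused.
Route from J: up 1 to D, left 3 to A, down 3 to O, right 3 to R, up 1 to N, left 1 to M, up 1 to I, left 1 to H — 14 moves in all.
Check: order respected (F at step 5, N at step 11).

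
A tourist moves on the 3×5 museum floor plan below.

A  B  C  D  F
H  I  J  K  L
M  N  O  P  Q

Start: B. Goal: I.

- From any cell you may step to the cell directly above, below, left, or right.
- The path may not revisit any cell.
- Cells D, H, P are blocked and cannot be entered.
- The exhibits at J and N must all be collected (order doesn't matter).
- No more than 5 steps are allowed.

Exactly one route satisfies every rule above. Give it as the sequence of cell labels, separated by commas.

The 5-move cap with required stops at J, N leaves no slack for detours.
Route from B: right to C, 2× down (reaching O), left to N, up to I — 5 moves in all.
Check: all required cells visited; 5 ≤ 5 moves.

B, C, J, O, N, I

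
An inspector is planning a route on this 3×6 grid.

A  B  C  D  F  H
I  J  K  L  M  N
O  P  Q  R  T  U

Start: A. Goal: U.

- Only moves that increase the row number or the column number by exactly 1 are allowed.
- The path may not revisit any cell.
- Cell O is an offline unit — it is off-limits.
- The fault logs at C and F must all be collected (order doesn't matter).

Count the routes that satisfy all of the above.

A right/down-only route from A to U makes exactly 2 down-moves and 5 right-moves in some order.
With no other constraints that would be C(7,2) = 21 routes.
A monotone route can only reach the required cells in the order C, F, so split there and multiply the segment counts (each segment already excludes blocked cells): A→C: 1; C→F: 1; F→U: 3; product = 3.
That gives 3 routes.

3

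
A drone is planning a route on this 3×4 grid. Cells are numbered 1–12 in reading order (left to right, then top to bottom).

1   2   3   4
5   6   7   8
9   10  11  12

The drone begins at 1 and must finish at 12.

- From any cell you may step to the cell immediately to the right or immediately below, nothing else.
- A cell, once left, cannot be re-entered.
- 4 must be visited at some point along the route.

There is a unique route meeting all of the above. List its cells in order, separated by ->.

Moves only go right or down, so the column and row indices never decrease.
Route from 1: 3× right (reaching 4), 2× down (reaching 12) — 5 moves in all.
Check: all required cells visited.

1 -> 2 -> 3 -> 4 -> 8 -> 12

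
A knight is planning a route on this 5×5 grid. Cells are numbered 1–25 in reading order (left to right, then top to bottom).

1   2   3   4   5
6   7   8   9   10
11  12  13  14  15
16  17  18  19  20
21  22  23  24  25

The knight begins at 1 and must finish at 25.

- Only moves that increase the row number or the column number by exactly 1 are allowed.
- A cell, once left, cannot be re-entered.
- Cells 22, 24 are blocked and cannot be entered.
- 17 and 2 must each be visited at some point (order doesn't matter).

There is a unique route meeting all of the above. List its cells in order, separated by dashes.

1 - 2 - 7 - 12 - 17 - 18 - 19 - 20 - 25

Moves only go right or down, so the column and row indices never decrease.
Route from 1: right to 2, 3× down (reaching 17), 3× right (reaching 20), down to 25 — 8 moves in all.
Check: all required cells visited.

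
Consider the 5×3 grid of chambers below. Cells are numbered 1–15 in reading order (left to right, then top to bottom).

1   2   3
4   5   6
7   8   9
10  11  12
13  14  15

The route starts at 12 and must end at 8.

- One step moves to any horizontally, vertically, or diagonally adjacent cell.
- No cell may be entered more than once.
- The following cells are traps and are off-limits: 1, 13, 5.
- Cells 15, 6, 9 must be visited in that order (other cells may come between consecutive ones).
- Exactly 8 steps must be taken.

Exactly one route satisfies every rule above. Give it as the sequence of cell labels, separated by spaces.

12 15 11 7 4 2 6 9 8

The waypoints must appear in the order 15, 6, 9, with no cell reused.
Route from 12: down 1 to 15, up-left 2 to 7, up 1 to 4, up-right 1 to 2, down-right 1 to 6, down 1 to 9, left 1 to 8 — 8 moves in all.
Check: order respected (15 at step 1, 6 at step 6, 9 at step 7); 8 moves as required.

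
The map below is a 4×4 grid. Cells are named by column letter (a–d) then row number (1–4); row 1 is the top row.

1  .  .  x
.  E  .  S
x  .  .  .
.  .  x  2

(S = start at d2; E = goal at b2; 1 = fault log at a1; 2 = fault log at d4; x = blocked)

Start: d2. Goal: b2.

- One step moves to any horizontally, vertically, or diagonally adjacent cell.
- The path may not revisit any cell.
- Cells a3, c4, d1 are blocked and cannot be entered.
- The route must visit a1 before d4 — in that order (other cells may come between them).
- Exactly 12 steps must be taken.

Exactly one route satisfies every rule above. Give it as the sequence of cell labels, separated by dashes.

d2 - c1 - b1 - a1 - a2 - b3 - a4 - b4 - c3 - d4 - d3 - c2 - b2

The waypoints must appear in the order a1, d4, with no cell reused.
Route from d2: up-left 1 to c1, left 2 to a1, down 1 to a2, down-right 1 to b3, down-left 1 to a4, right 1 to b4, up-right 1 to c3, down-right 1 to d4, up 1 to d3, up-left 1 to c2, left 1 to b2 — 12 moves in all.
Check: order respected (1 at step 3, 2 at step 9); 12 moves as required.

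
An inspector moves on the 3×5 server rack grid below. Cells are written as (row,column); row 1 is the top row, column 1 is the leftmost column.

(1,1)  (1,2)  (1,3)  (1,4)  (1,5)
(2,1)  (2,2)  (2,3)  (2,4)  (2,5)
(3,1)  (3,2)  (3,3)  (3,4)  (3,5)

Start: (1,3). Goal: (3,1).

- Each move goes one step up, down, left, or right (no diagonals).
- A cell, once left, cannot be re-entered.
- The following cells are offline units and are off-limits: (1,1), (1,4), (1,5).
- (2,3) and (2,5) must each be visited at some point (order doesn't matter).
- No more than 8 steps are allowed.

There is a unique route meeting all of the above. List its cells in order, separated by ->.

Any route must reach (2,3) and (2,5) and still end at (3,1) within 8 moves, so the order of the required stops is forced.
Route from (1,3): down to (2,3), 2× right (reaching (2,5)), down to (3,5), 4× left (reaching (3,1)) — 8 moves in all.
Check: all required cells visited; 8 ≤ 8 moves.

(1,3) -> (2,3) -> (2,4) -> (2,5) -> (3,5) -> (3,4) -> (3,3) -> (3,2) -> (3,1)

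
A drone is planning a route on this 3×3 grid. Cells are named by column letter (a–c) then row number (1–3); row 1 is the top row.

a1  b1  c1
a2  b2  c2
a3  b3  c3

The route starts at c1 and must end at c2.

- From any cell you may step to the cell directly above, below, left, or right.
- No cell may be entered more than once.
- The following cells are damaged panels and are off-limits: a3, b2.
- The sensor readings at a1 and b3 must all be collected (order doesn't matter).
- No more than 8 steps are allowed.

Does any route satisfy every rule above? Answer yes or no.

no

b3 must be visited but has only one open neighbour (c3), and it is neither the start nor the goal — the route would have to enter and leave through c3, re-entering it.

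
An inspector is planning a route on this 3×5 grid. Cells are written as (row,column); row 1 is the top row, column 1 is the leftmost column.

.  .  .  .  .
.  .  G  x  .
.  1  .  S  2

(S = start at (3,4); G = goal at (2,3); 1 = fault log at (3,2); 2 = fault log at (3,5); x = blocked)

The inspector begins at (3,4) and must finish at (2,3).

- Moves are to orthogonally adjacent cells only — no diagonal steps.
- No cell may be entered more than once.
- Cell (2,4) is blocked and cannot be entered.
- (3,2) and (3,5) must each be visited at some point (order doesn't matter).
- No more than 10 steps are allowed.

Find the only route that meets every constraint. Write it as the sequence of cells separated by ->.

(3,4) -> (3,5) -> (2,5) -> (1,5) -> (1,4) -> (1,3) -> (1,2) -> (2,2) -> (3,2) -> (3,3) -> (2,3)

The budget equals the shortest possible length, so every move has to be on a shortest route through the required cells.
Route from (3,4): right to (3,5), 2× up (reaching (1,5)), 3× left (reaching (1,2)), 2× down (reaching (3,2)), right to (3,3), up to (2,3) — 10 moves in all.
Check: all required cells visited; 10 ≤ 10 moves.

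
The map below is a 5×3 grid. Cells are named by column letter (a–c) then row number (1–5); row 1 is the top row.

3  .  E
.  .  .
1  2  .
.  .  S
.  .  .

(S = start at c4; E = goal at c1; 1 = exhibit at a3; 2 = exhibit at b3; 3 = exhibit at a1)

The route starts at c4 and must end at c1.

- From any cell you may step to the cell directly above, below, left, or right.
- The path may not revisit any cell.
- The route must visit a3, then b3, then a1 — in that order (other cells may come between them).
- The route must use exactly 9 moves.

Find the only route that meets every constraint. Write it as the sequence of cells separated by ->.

The waypoints must appear in the order a3, b3, a1, with no cell reused.
Route from c4: left 2 to a4, up 1 to a3, right 1 to b3, up 1 to b2, left 1 to a2, up 1 to a1, right 2 to c1 — 9 moves in all.
Check: order respected (1 at step 3, 2 at step 4, 3 at step 7); 9 moves as required.

c4 -> b4 -> a4 -> a3 -> b3 -> b2 -> a2 -> a1 -> b1 -> c1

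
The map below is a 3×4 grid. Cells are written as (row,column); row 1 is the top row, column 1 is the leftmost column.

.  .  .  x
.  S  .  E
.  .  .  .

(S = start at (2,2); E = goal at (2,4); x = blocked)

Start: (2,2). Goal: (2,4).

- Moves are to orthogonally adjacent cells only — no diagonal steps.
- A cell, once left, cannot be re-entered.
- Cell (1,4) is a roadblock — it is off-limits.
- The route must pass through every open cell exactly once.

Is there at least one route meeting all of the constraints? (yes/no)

yes

One route that works: (2,2) → (3,2) → (3,1) → (2,1) → (1,1) → (1,2) → (1,3) → (2,3) → (3,3) → (3,4) → (2,4).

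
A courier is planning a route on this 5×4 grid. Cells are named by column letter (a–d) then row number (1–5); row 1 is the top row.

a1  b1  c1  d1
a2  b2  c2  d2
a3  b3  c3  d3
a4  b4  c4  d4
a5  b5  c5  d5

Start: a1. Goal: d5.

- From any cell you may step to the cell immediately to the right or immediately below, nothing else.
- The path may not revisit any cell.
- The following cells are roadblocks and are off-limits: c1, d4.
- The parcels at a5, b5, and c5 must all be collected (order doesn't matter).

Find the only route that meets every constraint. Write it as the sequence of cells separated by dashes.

a1 - a2 - a3 - a4 - a5 - b5 - c5 - d5

Moves only go right or down, so the column and row indices never decrease.
Route from a1: 4× down (reaching a5), 3× right (reaching d5) — 7 moves in all.
Check: all required cells visited.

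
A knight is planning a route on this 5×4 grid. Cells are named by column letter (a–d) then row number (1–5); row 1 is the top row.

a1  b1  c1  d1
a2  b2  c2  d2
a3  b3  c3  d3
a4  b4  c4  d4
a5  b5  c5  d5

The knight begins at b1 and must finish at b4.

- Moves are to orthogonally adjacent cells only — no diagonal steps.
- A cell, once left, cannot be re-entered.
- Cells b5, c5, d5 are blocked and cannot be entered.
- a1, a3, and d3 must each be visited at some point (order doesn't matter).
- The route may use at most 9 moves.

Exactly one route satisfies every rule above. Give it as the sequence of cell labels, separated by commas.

b1, a1, a2, a3, b3, c3, d3, d4, c4, b4

Any route must reach a1, a3, and d3 and still end at b4 within 9 moves, so the order of the required stops is forced.
Route from b1: left 1 to a1, down 2 to a3, right 3 to d3, down 1 to d4, left 2 to b4 — 9 moves in all.
Check: all required cells visited; 9 ≤ 9 moves.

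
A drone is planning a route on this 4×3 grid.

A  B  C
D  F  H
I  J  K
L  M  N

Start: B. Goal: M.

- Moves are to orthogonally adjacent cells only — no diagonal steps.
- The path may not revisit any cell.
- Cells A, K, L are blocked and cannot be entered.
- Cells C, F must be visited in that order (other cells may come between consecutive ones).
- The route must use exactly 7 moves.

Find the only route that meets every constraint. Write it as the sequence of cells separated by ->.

The waypoints must appear in the order C, F, with no cell reused.
Route from B: right 1 to C, down 1 to H, left 2 to D, down 1 to I, right 1 to J, down 1 to M — 7 moves in all.
Check: order respected (C at step 1, F at step 3); 7 moves as required.

B -> C -> H -> F -> D -> I -> J -> M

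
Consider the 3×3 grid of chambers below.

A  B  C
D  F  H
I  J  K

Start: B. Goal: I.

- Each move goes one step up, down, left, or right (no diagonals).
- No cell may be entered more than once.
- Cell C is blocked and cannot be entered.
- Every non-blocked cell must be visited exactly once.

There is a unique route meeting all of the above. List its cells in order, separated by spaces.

Need to visit all 8 open cells exactly once, starting at B and ending at I.
Cell K has only two open neighbours (H and J), so the path must pass straight through it: one of those is the cell it's entered from and the other is where it exits.
Route from B: left 1 to A, down 1 to D, right 2 to H, down 1 to K, left 2 to I — 7 moves in all.
Check: all 8 open cells covered.

B A D F H K J I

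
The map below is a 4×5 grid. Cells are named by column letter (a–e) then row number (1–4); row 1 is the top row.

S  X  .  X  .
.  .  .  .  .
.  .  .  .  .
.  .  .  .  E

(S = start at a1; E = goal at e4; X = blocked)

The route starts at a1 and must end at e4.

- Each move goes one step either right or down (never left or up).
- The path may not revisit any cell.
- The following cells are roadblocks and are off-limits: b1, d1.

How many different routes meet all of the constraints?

A right/down-only route from a1 to e4 makes exactly 3 down-moves and 4 right-moves in some order.
With no other constraints that would be C(7,3) = 35 routes.
Subtract routes through each blocked cell (inclusion–exclusion for overlaps): − through b1: 20 − through d1: 4 + through b1&d1: 4 → 15.
That gives 15 routes.

15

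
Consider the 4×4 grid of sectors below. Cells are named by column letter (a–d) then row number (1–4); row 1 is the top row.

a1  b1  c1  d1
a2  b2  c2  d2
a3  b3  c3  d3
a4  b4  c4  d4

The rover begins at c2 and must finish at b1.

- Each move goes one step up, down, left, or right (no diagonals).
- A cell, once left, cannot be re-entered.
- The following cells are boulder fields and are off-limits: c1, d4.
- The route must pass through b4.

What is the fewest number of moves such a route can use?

6

Any route passes through b4 somewhere between c2 and b1. Summing Manhattan distances along the two legs (c2 → b4 → b1) gives a lower bound of 3 + 3 = 6 moves.
A route of 6 moves achieves this: c2 → c3 → c4 → b4 → b3 → b2 → b1.
Since 6 matches the lower bound, it is optimal.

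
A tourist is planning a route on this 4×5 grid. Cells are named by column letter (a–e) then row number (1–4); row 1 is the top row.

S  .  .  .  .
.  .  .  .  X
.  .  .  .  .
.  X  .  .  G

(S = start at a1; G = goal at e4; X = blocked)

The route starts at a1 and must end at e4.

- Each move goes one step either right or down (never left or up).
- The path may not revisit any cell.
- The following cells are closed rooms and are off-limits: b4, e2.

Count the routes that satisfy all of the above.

A right/down-only route from a1 to e4 makes exactly 3 down-moves and 4 right-moves in some order.
With no other constraints that would be C(7,3) = 35 routes.
Subtract routes through each blocked cell (inclusion–exclusion for overlaps): − through e2: 5 − through b4: 4 → 26.
That gives 26 routes.

26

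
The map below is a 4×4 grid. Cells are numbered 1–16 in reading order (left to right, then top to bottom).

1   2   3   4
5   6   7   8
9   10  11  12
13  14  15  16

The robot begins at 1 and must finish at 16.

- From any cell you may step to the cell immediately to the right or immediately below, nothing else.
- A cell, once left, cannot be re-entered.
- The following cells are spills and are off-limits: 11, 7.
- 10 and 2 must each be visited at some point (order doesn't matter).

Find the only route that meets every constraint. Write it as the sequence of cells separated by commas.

Moves only go right or down, so the column and row indices never decrease.
Route from 1: right to 2, 3× down (reaching 14), 2× right (reaching 16) — 6 moves in all.
Check: all required cells visited.

1, 2, 6, 10, 14, 15, 16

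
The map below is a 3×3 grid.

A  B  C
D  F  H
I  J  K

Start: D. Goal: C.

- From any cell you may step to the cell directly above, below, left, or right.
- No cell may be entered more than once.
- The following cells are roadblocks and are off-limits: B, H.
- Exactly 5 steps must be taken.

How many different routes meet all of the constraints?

0

Need simple routes of exactly 5 moves from D to C (Manhattan distance 3, so 1 moves are spent on a detour and 1 undoing it).
No route satisfies every constraint, so the count is 0.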